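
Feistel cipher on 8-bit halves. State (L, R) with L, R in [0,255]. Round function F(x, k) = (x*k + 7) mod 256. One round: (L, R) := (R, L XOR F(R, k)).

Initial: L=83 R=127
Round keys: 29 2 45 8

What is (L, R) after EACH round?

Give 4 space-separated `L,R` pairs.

Answer: 127,57 57,6 6,44 44,97

Derivation:
Round 1 (k=29): L=127 R=57
Round 2 (k=2): L=57 R=6
Round 3 (k=45): L=6 R=44
Round 4 (k=8): L=44 R=97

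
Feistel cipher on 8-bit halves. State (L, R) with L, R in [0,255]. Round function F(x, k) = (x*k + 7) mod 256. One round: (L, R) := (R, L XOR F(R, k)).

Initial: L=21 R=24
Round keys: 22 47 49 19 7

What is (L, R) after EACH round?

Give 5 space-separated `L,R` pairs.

Round 1 (k=22): L=24 R=2
Round 2 (k=47): L=2 R=125
Round 3 (k=49): L=125 R=246
Round 4 (k=19): L=246 R=52
Round 5 (k=7): L=52 R=133

Answer: 24,2 2,125 125,246 246,52 52,133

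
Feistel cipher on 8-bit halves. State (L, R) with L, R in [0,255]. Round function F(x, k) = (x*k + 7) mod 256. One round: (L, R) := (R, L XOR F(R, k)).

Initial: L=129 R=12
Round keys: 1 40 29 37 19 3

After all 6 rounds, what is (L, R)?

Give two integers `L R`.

Answer: 67 208

Derivation:
Round 1 (k=1): L=12 R=146
Round 2 (k=40): L=146 R=219
Round 3 (k=29): L=219 R=68
Round 4 (k=37): L=68 R=0
Round 5 (k=19): L=0 R=67
Round 6 (k=3): L=67 R=208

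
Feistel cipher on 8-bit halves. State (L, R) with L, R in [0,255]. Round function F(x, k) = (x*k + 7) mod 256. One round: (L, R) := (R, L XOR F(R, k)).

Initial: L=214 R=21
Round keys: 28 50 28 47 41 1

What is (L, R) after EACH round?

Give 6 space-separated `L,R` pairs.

Round 1 (k=28): L=21 R=133
Round 2 (k=50): L=133 R=20
Round 3 (k=28): L=20 R=178
Round 4 (k=47): L=178 R=161
Round 5 (k=41): L=161 R=98
Round 6 (k=1): L=98 R=200

Answer: 21,133 133,20 20,178 178,161 161,98 98,200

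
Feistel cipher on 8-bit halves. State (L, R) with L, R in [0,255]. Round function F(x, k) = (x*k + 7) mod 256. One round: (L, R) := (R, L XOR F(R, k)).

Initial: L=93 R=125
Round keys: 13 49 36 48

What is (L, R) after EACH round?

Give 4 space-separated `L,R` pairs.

Round 1 (k=13): L=125 R=61
Round 2 (k=49): L=61 R=201
Round 3 (k=36): L=201 R=118
Round 4 (k=48): L=118 R=238

Answer: 125,61 61,201 201,118 118,238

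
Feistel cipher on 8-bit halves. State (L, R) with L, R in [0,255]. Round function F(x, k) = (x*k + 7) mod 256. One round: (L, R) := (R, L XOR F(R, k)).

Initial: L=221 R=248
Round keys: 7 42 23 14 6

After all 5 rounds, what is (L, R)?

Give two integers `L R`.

Round 1 (k=7): L=248 R=18
Round 2 (k=42): L=18 R=3
Round 3 (k=23): L=3 R=94
Round 4 (k=14): L=94 R=40
Round 5 (k=6): L=40 R=169

Answer: 40 169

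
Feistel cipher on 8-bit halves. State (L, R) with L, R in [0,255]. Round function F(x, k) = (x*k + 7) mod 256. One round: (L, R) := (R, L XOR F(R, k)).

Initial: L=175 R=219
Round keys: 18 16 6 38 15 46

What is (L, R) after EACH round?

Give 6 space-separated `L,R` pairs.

Answer: 219,194 194,252 252,45 45,73 73,99 99,152

Derivation:
Round 1 (k=18): L=219 R=194
Round 2 (k=16): L=194 R=252
Round 3 (k=6): L=252 R=45
Round 4 (k=38): L=45 R=73
Round 5 (k=15): L=73 R=99
Round 6 (k=46): L=99 R=152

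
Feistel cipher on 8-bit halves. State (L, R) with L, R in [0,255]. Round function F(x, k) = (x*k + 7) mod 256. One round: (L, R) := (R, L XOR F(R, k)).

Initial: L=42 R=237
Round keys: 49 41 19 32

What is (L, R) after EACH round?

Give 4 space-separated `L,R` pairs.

Round 1 (k=49): L=237 R=78
Round 2 (k=41): L=78 R=104
Round 3 (k=19): L=104 R=241
Round 4 (k=32): L=241 R=79

Answer: 237,78 78,104 104,241 241,79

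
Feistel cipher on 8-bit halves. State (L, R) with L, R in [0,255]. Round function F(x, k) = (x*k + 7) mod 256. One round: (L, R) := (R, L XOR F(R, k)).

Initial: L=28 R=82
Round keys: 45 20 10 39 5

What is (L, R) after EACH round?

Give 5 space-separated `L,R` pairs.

Round 1 (k=45): L=82 R=109
Round 2 (k=20): L=109 R=217
Round 3 (k=10): L=217 R=236
Round 4 (k=39): L=236 R=34
Round 5 (k=5): L=34 R=93

Answer: 82,109 109,217 217,236 236,34 34,93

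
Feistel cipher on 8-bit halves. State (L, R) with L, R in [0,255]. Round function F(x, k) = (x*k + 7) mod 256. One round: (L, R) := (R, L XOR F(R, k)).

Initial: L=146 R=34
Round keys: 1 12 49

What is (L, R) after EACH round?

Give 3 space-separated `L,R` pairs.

Answer: 34,187 187,233 233,27

Derivation:
Round 1 (k=1): L=34 R=187
Round 2 (k=12): L=187 R=233
Round 3 (k=49): L=233 R=27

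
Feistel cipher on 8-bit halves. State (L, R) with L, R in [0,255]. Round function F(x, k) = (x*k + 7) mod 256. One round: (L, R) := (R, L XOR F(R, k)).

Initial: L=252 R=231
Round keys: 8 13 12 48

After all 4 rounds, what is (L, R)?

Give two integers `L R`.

Answer: 176 14

Derivation:
Round 1 (k=8): L=231 R=195
Round 2 (k=13): L=195 R=9
Round 3 (k=12): L=9 R=176
Round 4 (k=48): L=176 R=14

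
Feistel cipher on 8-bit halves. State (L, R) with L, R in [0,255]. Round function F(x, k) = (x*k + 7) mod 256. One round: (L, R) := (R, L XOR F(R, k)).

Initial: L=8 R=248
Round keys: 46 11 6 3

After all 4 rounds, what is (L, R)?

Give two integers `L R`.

Round 1 (k=46): L=248 R=159
Round 2 (k=11): L=159 R=36
Round 3 (k=6): L=36 R=64
Round 4 (k=3): L=64 R=227

Answer: 64 227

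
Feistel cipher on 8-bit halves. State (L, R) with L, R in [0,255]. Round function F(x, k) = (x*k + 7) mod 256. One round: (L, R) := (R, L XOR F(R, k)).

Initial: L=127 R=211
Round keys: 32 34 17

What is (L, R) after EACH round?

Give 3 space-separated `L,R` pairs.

Round 1 (k=32): L=211 R=24
Round 2 (k=34): L=24 R=228
Round 3 (k=17): L=228 R=51

Answer: 211,24 24,228 228,51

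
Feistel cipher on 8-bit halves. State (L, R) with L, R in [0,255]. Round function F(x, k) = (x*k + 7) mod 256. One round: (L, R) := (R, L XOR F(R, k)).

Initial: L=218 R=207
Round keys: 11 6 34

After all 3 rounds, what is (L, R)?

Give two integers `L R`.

Answer: 132 185

Derivation:
Round 1 (k=11): L=207 R=54
Round 2 (k=6): L=54 R=132
Round 3 (k=34): L=132 R=185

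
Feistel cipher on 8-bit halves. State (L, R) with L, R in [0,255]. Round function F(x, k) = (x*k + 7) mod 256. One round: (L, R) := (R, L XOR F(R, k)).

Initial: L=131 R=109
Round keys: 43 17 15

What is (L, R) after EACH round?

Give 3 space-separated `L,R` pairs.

Answer: 109,213 213,65 65,3

Derivation:
Round 1 (k=43): L=109 R=213
Round 2 (k=17): L=213 R=65
Round 3 (k=15): L=65 R=3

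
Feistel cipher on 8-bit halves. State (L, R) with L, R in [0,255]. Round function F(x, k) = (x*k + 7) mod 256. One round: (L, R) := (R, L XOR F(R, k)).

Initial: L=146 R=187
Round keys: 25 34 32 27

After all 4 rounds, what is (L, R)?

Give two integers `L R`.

Answer: 95 0

Derivation:
Round 1 (k=25): L=187 R=216
Round 2 (k=34): L=216 R=12
Round 3 (k=32): L=12 R=95
Round 4 (k=27): L=95 R=0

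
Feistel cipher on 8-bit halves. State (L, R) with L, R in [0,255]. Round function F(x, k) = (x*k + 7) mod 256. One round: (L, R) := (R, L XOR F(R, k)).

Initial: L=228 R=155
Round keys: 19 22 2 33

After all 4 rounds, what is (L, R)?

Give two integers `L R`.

Round 1 (k=19): L=155 R=108
Round 2 (k=22): L=108 R=212
Round 3 (k=2): L=212 R=195
Round 4 (k=33): L=195 R=254

Answer: 195 254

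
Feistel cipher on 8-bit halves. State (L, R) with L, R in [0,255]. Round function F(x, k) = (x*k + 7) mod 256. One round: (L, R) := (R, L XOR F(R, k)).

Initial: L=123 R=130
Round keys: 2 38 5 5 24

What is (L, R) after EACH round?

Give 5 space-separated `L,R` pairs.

Answer: 130,112 112,37 37,176 176,82 82,7

Derivation:
Round 1 (k=2): L=130 R=112
Round 2 (k=38): L=112 R=37
Round 3 (k=5): L=37 R=176
Round 4 (k=5): L=176 R=82
Round 5 (k=24): L=82 R=7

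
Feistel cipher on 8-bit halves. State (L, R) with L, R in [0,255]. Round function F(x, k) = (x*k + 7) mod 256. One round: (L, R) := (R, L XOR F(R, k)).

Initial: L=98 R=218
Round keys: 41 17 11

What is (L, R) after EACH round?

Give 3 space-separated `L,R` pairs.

Answer: 218,147 147,16 16,36

Derivation:
Round 1 (k=41): L=218 R=147
Round 2 (k=17): L=147 R=16
Round 3 (k=11): L=16 R=36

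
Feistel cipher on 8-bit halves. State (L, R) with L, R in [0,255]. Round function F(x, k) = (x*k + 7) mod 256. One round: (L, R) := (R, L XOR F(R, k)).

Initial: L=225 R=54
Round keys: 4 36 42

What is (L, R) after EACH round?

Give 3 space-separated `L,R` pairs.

Round 1 (k=4): L=54 R=62
Round 2 (k=36): L=62 R=137
Round 3 (k=42): L=137 R=191

Answer: 54,62 62,137 137,191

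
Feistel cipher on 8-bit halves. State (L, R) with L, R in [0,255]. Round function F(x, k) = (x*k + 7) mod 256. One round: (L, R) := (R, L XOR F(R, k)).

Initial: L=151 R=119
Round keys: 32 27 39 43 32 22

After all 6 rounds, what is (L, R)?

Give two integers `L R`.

Round 1 (k=32): L=119 R=112
Round 2 (k=27): L=112 R=160
Round 3 (k=39): L=160 R=23
Round 4 (k=43): L=23 R=68
Round 5 (k=32): L=68 R=144
Round 6 (k=22): L=144 R=35

Answer: 144 35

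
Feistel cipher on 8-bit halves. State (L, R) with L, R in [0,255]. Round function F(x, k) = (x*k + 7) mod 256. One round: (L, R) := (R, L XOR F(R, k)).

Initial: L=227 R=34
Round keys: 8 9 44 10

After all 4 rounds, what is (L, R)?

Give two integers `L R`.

Answer: 39 52

Derivation:
Round 1 (k=8): L=34 R=244
Round 2 (k=9): L=244 R=185
Round 3 (k=44): L=185 R=39
Round 4 (k=10): L=39 R=52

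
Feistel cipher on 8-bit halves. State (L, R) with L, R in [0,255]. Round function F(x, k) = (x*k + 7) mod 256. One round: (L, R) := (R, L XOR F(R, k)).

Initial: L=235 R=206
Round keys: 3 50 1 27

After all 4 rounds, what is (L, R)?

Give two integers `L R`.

Round 1 (k=3): L=206 R=154
Round 2 (k=50): L=154 R=213
Round 3 (k=1): L=213 R=70
Round 4 (k=27): L=70 R=188

Answer: 70 188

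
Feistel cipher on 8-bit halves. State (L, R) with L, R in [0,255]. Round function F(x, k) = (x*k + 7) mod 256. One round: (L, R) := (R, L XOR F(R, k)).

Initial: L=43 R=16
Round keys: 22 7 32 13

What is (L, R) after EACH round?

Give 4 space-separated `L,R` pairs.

Answer: 16,76 76,11 11,43 43,61

Derivation:
Round 1 (k=22): L=16 R=76
Round 2 (k=7): L=76 R=11
Round 3 (k=32): L=11 R=43
Round 4 (k=13): L=43 R=61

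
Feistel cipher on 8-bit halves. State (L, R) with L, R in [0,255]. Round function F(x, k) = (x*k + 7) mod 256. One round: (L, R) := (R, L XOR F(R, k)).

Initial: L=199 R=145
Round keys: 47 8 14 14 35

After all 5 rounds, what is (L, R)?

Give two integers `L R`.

Round 1 (k=47): L=145 R=97
Round 2 (k=8): L=97 R=158
Round 3 (k=14): L=158 R=202
Round 4 (k=14): L=202 R=141
Round 5 (k=35): L=141 R=132

Answer: 141 132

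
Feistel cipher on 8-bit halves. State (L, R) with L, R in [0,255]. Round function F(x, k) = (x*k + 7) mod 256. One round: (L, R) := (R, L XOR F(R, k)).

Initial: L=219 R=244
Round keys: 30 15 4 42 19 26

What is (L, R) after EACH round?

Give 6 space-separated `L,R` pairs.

Answer: 244,68 68,247 247,167 167,154 154,210 210,193

Derivation:
Round 1 (k=30): L=244 R=68
Round 2 (k=15): L=68 R=247
Round 3 (k=4): L=247 R=167
Round 4 (k=42): L=167 R=154
Round 5 (k=19): L=154 R=210
Round 6 (k=26): L=210 R=193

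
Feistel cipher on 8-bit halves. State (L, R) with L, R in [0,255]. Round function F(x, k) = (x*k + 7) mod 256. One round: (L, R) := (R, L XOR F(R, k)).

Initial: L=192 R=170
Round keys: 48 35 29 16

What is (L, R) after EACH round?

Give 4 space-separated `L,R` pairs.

Answer: 170,39 39,246 246,194 194,209

Derivation:
Round 1 (k=48): L=170 R=39
Round 2 (k=35): L=39 R=246
Round 3 (k=29): L=246 R=194
Round 4 (k=16): L=194 R=209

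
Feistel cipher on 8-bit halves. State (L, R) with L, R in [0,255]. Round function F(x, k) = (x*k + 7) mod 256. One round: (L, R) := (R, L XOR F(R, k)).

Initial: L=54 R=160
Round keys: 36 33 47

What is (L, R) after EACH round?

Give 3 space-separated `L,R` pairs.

Round 1 (k=36): L=160 R=177
Round 2 (k=33): L=177 R=120
Round 3 (k=47): L=120 R=190

Answer: 160,177 177,120 120,190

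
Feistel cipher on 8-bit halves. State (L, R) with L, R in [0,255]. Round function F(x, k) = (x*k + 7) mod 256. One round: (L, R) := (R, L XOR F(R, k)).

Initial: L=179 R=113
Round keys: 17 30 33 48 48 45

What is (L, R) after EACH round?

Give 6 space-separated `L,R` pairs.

Round 1 (k=17): L=113 R=59
Round 2 (k=30): L=59 R=128
Round 3 (k=33): L=128 R=188
Round 4 (k=48): L=188 R=199
Round 5 (k=48): L=199 R=235
Round 6 (k=45): L=235 R=145

Answer: 113,59 59,128 128,188 188,199 199,235 235,145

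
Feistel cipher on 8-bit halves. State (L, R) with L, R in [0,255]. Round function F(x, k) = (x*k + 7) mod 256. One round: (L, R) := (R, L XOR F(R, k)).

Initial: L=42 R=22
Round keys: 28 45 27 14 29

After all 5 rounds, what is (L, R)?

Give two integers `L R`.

Round 1 (k=28): L=22 R=69
Round 2 (k=45): L=69 R=62
Round 3 (k=27): L=62 R=212
Round 4 (k=14): L=212 R=161
Round 5 (k=29): L=161 R=144

Answer: 161 144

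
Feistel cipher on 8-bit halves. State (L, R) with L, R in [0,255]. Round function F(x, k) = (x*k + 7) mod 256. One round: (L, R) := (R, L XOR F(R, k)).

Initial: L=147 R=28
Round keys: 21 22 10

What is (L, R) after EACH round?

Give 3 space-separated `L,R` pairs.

Round 1 (k=21): L=28 R=192
Round 2 (k=22): L=192 R=155
Round 3 (k=10): L=155 R=213

Answer: 28,192 192,155 155,213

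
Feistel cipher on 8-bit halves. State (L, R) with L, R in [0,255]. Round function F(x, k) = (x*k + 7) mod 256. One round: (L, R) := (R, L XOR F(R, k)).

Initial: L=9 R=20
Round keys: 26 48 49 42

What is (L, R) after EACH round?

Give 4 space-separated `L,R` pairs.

Round 1 (k=26): L=20 R=6
Round 2 (k=48): L=6 R=51
Round 3 (k=49): L=51 R=204
Round 4 (k=42): L=204 R=76

Answer: 20,6 6,51 51,204 204,76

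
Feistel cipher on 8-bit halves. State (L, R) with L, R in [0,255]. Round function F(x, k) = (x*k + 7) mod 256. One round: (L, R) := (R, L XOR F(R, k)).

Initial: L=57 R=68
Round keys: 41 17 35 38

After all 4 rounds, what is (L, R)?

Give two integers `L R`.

Round 1 (k=41): L=68 R=210
Round 2 (k=17): L=210 R=189
Round 3 (k=35): L=189 R=12
Round 4 (k=38): L=12 R=114

Answer: 12 114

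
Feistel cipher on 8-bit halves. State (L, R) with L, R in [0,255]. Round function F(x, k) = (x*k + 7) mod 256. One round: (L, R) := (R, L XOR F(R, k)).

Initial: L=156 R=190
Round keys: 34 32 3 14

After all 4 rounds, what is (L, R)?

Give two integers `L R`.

Round 1 (k=34): L=190 R=223
Round 2 (k=32): L=223 R=89
Round 3 (k=3): L=89 R=205
Round 4 (k=14): L=205 R=100

Answer: 205 100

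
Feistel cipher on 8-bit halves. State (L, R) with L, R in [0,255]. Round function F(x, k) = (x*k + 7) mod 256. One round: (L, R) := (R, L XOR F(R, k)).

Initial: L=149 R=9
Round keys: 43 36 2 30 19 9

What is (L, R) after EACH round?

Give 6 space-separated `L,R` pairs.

Answer: 9,31 31,106 106,196 196,149 149,210 210,252

Derivation:
Round 1 (k=43): L=9 R=31
Round 2 (k=36): L=31 R=106
Round 3 (k=2): L=106 R=196
Round 4 (k=30): L=196 R=149
Round 5 (k=19): L=149 R=210
Round 6 (k=9): L=210 R=252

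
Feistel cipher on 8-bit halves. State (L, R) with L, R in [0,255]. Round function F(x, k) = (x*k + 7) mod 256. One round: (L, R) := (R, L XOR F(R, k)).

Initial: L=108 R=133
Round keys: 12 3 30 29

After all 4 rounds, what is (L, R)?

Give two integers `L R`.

Round 1 (k=12): L=133 R=47
Round 2 (k=3): L=47 R=17
Round 3 (k=30): L=17 R=42
Round 4 (k=29): L=42 R=216

Answer: 42 216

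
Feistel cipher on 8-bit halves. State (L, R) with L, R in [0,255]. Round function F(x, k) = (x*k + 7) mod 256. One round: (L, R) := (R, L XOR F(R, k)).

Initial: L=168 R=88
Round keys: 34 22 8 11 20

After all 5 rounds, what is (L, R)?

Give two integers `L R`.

Answer: 158 15

Derivation:
Round 1 (k=34): L=88 R=31
Round 2 (k=22): L=31 R=233
Round 3 (k=8): L=233 R=80
Round 4 (k=11): L=80 R=158
Round 5 (k=20): L=158 R=15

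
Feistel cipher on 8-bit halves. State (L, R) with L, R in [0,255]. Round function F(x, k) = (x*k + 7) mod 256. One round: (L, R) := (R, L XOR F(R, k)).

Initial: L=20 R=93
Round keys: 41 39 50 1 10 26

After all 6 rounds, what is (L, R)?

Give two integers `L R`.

Round 1 (k=41): L=93 R=248
Round 2 (k=39): L=248 R=146
Round 3 (k=50): L=146 R=115
Round 4 (k=1): L=115 R=232
Round 5 (k=10): L=232 R=100
Round 6 (k=26): L=100 R=199

Answer: 100 199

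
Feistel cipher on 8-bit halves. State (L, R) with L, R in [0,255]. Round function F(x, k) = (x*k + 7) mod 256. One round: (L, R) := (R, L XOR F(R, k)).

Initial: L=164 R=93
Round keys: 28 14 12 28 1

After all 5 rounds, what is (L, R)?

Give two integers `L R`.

Round 1 (k=28): L=93 R=151
Round 2 (k=14): L=151 R=20
Round 3 (k=12): L=20 R=96
Round 4 (k=28): L=96 R=147
Round 5 (k=1): L=147 R=250

Answer: 147 250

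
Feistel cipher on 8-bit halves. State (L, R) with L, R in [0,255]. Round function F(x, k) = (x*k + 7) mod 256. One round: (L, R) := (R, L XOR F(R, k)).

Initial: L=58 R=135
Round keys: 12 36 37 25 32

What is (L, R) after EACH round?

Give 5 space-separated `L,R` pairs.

Round 1 (k=12): L=135 R=97
Round 2 (k=36): L=97 R=44
Round 3 (k=37): L=44 R=2
Round 4 (k=25): L=2 R=21
Round 5 (k=32): L=21 R=165

Answer: 135,97 97,44 44,2 2,21 21,165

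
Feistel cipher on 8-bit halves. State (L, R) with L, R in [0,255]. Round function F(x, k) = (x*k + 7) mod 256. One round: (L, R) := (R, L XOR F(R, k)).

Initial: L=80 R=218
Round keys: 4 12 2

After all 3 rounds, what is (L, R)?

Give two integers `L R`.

Round 1 (k=4): L=218 R=63
Round 2 (k=12): L=63 R=33
Round 3 (k=2): L=33 R=118

Answer: 33 118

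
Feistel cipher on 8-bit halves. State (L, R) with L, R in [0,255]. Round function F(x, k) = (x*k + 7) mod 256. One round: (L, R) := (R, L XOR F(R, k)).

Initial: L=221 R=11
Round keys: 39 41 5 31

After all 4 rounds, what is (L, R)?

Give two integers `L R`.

Round 1 (k=39): L=11 R=105
Round 2 (k=41): L=105 R=211
Round 3 (k=5): L=211 R=79
Round 4 (k=31): L=79 R=75

Answer: 79 75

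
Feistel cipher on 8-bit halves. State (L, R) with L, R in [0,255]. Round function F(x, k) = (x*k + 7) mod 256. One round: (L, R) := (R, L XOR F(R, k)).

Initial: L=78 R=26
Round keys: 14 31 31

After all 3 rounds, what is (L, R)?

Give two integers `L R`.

Round 1 (k=14): L=26 R=61
Round 2 (k=31): L=61 R=112
Round 3 (k=31): L=112 R=170

Answer: 112 170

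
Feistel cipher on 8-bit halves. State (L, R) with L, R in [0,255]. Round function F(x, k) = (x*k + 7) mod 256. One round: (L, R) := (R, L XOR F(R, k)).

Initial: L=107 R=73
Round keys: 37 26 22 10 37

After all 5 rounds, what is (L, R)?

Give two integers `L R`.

Round 1 (k=37): L=73 R=255
Round 2 (k=26): L=255 R=164
Round 3 (k=22): L=164 R=224
Round 4 (k=10): L=224 R=99
Round 5 (k=37): L=99 R=182

Answer: 99 182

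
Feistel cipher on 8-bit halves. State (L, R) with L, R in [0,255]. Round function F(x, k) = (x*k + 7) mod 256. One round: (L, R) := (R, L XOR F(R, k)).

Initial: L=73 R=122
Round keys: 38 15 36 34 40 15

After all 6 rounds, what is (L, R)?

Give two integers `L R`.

Answer: 222 183

Derivation:
Round 1 (k=38): L=122 R=106
Round 2 (k=15): L=106 R=71
Round 3 (k=36): L=71 R=105
Round 4 (k=34): L=105 R=190
Round 5 (k=40): L=190 R=222
Round 6 (k=15): L=222 R=183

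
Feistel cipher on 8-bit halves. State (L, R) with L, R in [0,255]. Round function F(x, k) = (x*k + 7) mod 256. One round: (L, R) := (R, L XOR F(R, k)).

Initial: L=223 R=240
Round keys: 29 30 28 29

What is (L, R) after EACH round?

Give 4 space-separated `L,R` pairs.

Round 1 (k=29): L=240 R=232
Round 2 (k=30): L=232 R=199
Round 3 (k=28): L=199 R=35
Round 4 (k=29): L=35 R=57

Answer: 240,232 232,199 199,35 35,57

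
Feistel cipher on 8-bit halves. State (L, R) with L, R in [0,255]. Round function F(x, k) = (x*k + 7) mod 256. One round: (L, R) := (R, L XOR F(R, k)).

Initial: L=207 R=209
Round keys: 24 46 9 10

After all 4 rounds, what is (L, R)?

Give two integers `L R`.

Answer: 61 223

Derivation:
Round 1 (k=24): L=209 R=80
Round 2 (k=46): L=80 R=182
Round 3 (k=9): L=182 R=61
Round 4 (k=10): L=61 R=223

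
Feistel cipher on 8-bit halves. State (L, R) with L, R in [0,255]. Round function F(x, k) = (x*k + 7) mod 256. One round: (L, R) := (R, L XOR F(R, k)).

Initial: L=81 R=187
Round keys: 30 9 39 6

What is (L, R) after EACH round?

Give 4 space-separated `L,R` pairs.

Answer: 187,160 160,28 28,235 235,149

Derivation:
Round 1 (k=30): L=187 R=160
Round 2 (k=9): L=160 R=28
Round 3 (k=39): L=28 R=235
Round 4 (k=6): L=235 R=149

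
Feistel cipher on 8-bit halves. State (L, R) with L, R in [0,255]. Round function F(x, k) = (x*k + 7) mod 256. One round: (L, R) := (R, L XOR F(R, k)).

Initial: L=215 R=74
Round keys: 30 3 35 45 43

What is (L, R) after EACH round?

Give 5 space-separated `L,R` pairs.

Answer: 74,100 100,121 121,246 246,60 60,237

Derivation:
Round 1 (k=30): L=74 R=100
Round 2 (k=3): L=100 R=121
Round 3 (k=35): L=121 R=246
Round 4 (k=45): L=246 R=60
Round 5 (k=43): L=60 R=237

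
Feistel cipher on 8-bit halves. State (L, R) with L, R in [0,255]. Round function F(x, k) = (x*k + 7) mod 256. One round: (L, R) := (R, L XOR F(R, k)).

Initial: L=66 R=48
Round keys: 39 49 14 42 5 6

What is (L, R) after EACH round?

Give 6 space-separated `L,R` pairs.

Answer: 48,21 21,60 60,90 90,247 247,128 128,240

Derivation:
Round 1 (k=39): L=48 R=21
Round 2 (k=49): L=21 R=60
Round 3 (k=14): L=60 R=90
Round 4 (k=42): L=90 R=247
Round 5 (k=5): L=247 R=128
Round 6 (k=6): L=128 R=240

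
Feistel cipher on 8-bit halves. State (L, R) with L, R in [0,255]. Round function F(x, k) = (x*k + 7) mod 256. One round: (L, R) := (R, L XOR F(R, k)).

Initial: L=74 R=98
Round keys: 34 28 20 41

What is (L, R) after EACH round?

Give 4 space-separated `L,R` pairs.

Answer: 98,65 65,65 65,90 90,48

Derivation:
Round 1 (k=34): L=98 R=65
Round 2 (k=28): L=65 R=65
Round 3 (k=20): L=65 R=90
Round 4 (k=41): L=90 R=48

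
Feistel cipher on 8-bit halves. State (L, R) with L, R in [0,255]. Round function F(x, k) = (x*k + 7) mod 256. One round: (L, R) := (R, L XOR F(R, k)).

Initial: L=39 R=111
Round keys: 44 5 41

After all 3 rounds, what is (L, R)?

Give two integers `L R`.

Round 1 (k=44): L=111 R=60
Round 2 (k=5): L=60 R=92
Round 3 (k=41): L=92 R=255

Answer: 92 255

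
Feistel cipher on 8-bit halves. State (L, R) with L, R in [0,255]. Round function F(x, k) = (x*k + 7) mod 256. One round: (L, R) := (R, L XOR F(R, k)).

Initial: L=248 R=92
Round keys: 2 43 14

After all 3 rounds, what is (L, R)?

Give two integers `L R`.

Round 1 (k=2): L=92 R=71
Round 2 (k=43): L=71 R=168
Round 3 (k=14): L=168 R=112

Answer: 168 112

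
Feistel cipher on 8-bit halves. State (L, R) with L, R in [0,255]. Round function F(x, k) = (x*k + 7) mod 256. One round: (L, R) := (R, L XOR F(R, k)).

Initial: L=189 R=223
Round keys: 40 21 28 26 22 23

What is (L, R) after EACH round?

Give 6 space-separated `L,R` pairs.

Round 1 (k=40): L=223 R=98
Round 2 (k=21): L=98 R=206
Round 3 (k=28): L=206 R=237
Round 4 (k=26): L=237 R=215
Round 5 (k=22): L=215 R=108
Round 6 (k=23): L=108 R=108

Answer: 223,98 98,206 206,237 237,215 215,108 108,108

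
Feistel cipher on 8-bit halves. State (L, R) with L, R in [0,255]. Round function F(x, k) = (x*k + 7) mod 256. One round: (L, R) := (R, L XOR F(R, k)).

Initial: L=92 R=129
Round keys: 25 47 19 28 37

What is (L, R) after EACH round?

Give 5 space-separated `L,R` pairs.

Answer: 129,252 252,202 202,249 249,137 137,45

Derivation:
Round 1 (k=25): L=129 R=252
Round 2 (k=47): L=252 R=202
Round 3 (k=19): L=202 R=249
Round 4 (k=28): L=249 R=137
Round 5 (k=37): L=137 R=45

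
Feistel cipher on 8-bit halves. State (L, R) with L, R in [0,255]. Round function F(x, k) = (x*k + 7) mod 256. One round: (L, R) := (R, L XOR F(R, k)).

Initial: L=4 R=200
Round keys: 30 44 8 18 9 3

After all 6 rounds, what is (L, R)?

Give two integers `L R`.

Round 1 (k=30): L=200 R=115
Round 2 (k=44): L=115 R=3
Round 3 (k=8): L=3 R=108
Round 4 (k=18): L=108 R=156
Round 5 (k=9): L=156 R=239
Round 6 (k=3): L=239 R=72

Answer: 239 72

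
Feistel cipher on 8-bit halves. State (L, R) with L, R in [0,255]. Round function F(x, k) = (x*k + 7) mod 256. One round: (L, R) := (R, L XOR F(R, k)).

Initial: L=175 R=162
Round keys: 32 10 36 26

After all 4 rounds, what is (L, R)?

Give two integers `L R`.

Answer: 147 64

Derivation:
Round 1 (k=32): L=162 R=232
Round 2 (k=10): L=232 R=181
Round 3 (k=36): L=181 R=147
Round 4 (k=26): L=147 R=64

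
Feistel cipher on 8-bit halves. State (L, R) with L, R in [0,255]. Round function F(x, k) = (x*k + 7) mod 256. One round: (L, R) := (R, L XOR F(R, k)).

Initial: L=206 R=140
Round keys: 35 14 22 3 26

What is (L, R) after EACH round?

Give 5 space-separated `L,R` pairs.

Answer: 140,229 229,1 1,248 248,238 238,203

Derivation:
Round 1 (k=35): L=140 R=229
Round 2 (k=14): L=229 R=1
Round 3 (k=22): L=1 R=248
Round 4 (k=3): L=248 R=238
Round 5 (k=26): L=238 R=203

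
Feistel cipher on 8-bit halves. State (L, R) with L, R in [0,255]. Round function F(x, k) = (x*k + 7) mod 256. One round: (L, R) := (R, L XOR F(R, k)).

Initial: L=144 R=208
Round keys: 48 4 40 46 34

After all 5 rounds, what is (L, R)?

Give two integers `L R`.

Answer: 4 231

Derivation:
Round 1 (k=48): L=208 R=151
Round 2 (k=4): L=151 R=179
Round 3 (k=40): L=179 R=104
Round 4 (k=46): L=104 R=4
Round 5 (k=34): L=4 R=231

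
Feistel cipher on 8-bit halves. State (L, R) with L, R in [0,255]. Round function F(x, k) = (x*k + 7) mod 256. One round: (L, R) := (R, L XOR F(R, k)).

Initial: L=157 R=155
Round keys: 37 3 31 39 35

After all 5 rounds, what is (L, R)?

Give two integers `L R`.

Answer: 187 135

Derivation:
Round 1 (k=37): L=155 R=243
Round 2 (k=3): L=243 R=123
Round 3 (k=31): L=123 R=31
Round 4 (k=39): L=31 R=187
Round 5 (k=35): L=187 R=135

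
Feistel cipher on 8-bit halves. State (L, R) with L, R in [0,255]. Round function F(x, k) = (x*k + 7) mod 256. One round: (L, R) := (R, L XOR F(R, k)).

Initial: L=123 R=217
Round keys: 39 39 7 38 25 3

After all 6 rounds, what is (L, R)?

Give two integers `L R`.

Answer: 180 5

Derivation:
Round 1 (k=39): L=217 R=109
Round 2 (k=39): L=109 R=123
Round 3 (k=7): L=123 R=9
Round 4 (k=38): L=9 R=38
Round 5 (k=25): L=38 R=180
Round 6 (k=3): L=180 R=5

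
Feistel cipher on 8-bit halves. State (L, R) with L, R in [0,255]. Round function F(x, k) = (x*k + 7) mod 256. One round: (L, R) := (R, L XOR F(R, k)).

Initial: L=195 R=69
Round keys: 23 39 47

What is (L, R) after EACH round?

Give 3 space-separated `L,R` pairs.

Round 1 (k=23): L=69 R=249
Round 2 (k=39): L=249 R=179
Round 3 (k=47): L=179 R=29

Answer: 69,249 249,179 179,29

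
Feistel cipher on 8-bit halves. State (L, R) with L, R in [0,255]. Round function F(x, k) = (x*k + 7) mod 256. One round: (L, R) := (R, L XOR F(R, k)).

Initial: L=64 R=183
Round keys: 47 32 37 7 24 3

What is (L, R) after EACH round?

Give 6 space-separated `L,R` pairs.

Answer: 183,224 224,176 176,151 151,152 152,208 208,239

Derivation:
Round 1 (k=47): L=183 R=224
Round 2 (k=32): L=224 R=176
Round 3 (k=37): L=176 R=151
Round 4 (k=7): L=151 R=152
Round 5 (k=24): L=152 R=208
Round 6 (k=3): L=208 R=239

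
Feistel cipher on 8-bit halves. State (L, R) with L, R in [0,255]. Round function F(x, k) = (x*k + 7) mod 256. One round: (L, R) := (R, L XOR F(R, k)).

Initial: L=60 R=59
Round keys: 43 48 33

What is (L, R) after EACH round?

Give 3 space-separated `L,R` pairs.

Round 1 (k=43): L=59 R=204
Round 2 (k=48): L=204 R=124
Round 3 (k=33): L=124 R=207

Answer: 59,204 204,124 124,207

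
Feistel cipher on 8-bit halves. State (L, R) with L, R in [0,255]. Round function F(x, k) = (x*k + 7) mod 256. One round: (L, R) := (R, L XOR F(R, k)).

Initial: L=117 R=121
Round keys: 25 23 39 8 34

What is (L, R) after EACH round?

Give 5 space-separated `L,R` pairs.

Round 1 (k=25): L=121 R=173
Round 2 (k=23): L=173 R=235
Round 3 (k=39): L=235 R=121
Round 4 (k=8): L=121 R=36
Round 5 (k=34): L=36 R=182

Answer: 121,173 173,235 235,121 121,36 36,182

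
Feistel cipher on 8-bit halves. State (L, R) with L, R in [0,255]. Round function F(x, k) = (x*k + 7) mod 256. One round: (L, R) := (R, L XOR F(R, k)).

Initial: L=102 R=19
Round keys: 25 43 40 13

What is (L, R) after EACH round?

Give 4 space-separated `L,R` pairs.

Round 1 (k=25): L=19 R=132
Round 2 (k=43): L=132 R=32
Round 3 (k=40): L=32 R=131
Round 4 (k=13): L=131 R=142

Answer: 19,132 132,32 32,131 131,142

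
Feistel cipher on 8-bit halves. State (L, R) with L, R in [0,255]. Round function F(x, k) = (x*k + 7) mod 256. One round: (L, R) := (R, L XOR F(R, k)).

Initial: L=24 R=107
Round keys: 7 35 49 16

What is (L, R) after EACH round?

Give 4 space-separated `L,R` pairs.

Round 1 (k=7): L=107 R=236
Round 2 (k=35): L=236 R=32
Round 3 (k=49): L=32 R=203
Round 4 (k=16): L=203 R=151

Answer: 107,236 236,32 32,203 203,151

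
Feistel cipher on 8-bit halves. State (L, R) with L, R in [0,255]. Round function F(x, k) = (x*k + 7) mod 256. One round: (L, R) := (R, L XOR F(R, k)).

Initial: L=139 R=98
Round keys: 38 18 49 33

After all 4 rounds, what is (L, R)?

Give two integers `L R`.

Answer: 212 142

Derivation:
Round 1 (k=38): L=98 R=24
Round 2 (k=18): L=24 R=213
Round 3 (k=49): L=213 R=212
Round 4 (k=33): L=212 R=142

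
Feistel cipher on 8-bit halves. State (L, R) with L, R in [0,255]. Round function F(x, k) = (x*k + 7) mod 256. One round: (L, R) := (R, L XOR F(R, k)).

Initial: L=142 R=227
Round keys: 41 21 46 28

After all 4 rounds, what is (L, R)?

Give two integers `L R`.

Round 1 (k=41): L=227 R=236
Round 2 (k=21): L=236 R=128
Round 3 (k=46): L=128 R=235
Round 4 (k=28): L=235 R=59

Answer: 235 59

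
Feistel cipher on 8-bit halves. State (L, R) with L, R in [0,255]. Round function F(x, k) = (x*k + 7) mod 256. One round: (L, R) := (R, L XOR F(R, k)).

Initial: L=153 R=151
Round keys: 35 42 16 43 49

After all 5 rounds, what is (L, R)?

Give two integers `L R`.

Answer: 99 40

Derivation:
Round 1 (k=35): L=151 R=53
Round 2 (k=42): L=53 R=46
Round 3 (k=16): L=46 R=210
Round 4 (k=43): L=210 R=99
Round 5 (k=49): L=99 R=40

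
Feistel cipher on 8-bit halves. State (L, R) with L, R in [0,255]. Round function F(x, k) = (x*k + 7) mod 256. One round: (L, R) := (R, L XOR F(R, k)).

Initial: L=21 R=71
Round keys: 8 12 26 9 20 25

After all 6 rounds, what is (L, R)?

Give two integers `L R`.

Answer: 138 181

Derivation:
Round 1 (k=8): L=71 R=42
Round 2 (k=12): L=42 R=184
Round 3 (k=26): L=184 R=157
Round 4 (k=9): L=157 R=52
Round 5 (k=20): L=52 R=138
Round 6 (k=25): L=138 R=181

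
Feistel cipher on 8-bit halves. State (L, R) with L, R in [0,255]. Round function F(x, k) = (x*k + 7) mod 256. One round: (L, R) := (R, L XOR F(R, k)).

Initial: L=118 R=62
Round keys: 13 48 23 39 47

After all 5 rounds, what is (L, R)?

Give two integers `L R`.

Round 1 (k=13): L=62 R=91
Round 2 (k=48): L=91 R=41
Round 3 (k=23): L=41 R=237
Round 4 (k=39): L=237 R=11
Round 5 (k=47): L=11 R=225

Answer: 11 225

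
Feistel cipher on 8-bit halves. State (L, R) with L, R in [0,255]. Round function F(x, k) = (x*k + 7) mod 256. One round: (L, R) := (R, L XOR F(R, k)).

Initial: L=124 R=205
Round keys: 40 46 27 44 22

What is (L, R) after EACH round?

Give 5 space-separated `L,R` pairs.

Round 1 (k=40): L=205 R=115
Round 2 (k=46): L=115 R=124
Round 3 (k=27): L=124 R=104
Round 4 (k=44): L=104 R=155
Round 5 (k=22): L=155 R=49

Answer: 205,115 115,124 124,104 104,155 155,49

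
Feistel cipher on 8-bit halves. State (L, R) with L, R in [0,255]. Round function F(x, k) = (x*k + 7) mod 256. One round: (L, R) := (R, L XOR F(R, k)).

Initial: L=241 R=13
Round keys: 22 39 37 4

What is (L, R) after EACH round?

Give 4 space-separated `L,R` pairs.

Round 1 (k=22): L=13 R=212
Round 2 (k=39): L=212 R=94
Round 3 (k=37): L=94 R=73
Round 4 (k=4): L=73 R=117

Answer: 13,212 212,94 94,73 73,117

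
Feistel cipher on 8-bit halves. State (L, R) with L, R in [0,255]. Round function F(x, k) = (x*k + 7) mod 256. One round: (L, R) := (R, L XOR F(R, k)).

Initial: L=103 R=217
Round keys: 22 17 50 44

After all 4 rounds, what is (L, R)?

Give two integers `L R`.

Round 1 (k=22): L=217 R=202
Round 2 (k=17): L=202 R=168
Round 3 (k=50): L=168 R=29
Round 4 (k=44): L=29 R=171

Answer: 29 171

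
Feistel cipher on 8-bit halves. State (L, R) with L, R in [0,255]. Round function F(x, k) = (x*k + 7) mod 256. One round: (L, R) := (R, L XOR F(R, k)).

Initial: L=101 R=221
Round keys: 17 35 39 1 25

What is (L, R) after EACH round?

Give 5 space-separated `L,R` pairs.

Answer: 221,209 209,71 71,9 9,87 87,143

Derivation:
Round 1 (k=17): L=221 R=209
Round 2 (k=35): L=209 R=71
Round 3 (k=39): L=71 R=9
Round 4 (k=1): L=9 R=87
Round 5 (k=25): L=87 R=143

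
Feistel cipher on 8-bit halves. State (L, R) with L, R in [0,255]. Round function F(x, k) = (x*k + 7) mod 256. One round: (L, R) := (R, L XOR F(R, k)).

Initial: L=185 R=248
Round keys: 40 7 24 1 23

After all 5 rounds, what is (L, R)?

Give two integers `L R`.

Round 1 (k=40): L=248 R=126
Round 2 (k=7): L=126 R=129
Round 3 (k=24): L=129 R=97
Round 4 (k=1): L=97 R=233
Round 5 (k=23): L=233 R=151

Answer: 233 151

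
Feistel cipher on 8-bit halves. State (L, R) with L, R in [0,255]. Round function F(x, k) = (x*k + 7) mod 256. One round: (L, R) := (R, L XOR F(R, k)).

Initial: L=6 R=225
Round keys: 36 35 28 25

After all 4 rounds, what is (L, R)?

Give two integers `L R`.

Round 1 (k=36): L=225 R=173
Round 2 (k=35): L=173 R=79
Round 3 (k=28): L=79 R=6
Round 4 (k=25): L=6 R=210

Answer: 6 210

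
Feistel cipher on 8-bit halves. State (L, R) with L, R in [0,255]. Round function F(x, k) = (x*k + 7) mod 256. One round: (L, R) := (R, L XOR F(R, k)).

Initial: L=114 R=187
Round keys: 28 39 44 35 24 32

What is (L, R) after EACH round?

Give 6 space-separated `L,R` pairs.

Answer: 187,9 9,221 221,10 10,184 184,77 77,31

Derivation:
Round 1 (k=28): L=187 R=9
Round 2 (k=39): L=9 R=221
Round 3 (k=44): L=221 R=10
Round 4 (k=35): L=10 R=184
Round 5 (k=24): L=184 R=77
Round 6 (k=32): L=77 R=31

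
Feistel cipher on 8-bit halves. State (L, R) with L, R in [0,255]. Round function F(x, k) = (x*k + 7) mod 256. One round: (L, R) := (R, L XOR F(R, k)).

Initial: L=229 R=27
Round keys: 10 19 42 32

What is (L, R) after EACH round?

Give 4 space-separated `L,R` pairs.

Round 1 (k=10): L=27 R=240
Round 2 (k=19): L=240 R=204
Round 3 (k=42): L=204 R=143
Round 4 (k=32): L=143 R=43

Answer: 27,240 240,204 204,143 143,43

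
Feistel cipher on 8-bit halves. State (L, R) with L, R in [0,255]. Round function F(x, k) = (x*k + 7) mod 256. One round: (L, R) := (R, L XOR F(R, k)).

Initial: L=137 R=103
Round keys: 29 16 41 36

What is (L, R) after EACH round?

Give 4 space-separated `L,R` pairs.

Round 1 (k=29): L=103 R=59
Round 2 (k=16): L=59 R=208
Round 3 (k=41): L=208 R=108
Round 4 (k=36): L=108 R=231

Answer: 103,59 59,208 208,108 108,231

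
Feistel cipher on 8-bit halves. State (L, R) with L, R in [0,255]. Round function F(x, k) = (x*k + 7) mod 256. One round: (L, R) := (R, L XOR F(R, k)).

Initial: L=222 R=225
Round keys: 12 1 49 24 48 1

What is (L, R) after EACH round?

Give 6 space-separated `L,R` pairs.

Round 1 (k=12): L=225 R=77
Round 2 (k=1): L=77 R=181
Round 3 (k=49): L=181 R=225
Round 4 (k=24): L=225 R=170
Round 5 (k=48): L=170 R=6
Round 6 (k=1): L=6 R=167

Answer: 225,77 77,181 181,225 225,170 170,6 6,167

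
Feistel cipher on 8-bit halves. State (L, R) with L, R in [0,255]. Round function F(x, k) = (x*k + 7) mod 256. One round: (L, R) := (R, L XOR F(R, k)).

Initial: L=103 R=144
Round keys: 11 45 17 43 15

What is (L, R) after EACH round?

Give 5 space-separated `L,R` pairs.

Round 1 (k=11): L=144 R=80
Round 2 (k=45): L=80 R=135
Round 3 (k=17): L=135 R=174
Round 4 (k=43): L=174 R=198
Round 5 (k=15): L=198 R=15

Answer: 144,80 80,135 135,174 174,198 198,15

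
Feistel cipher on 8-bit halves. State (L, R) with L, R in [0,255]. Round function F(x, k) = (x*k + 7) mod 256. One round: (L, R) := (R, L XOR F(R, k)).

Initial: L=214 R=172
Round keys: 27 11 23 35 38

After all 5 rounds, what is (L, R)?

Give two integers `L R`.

Round 1 (k=27): L=172 R=253
Round 2 (k=11): L=253 R=74
Round 3 (k=23): L=74 R=80
Round 4 (k=35): L=80 R=189
Round 5 (k=38): L=189 R=69

Answer: 189 69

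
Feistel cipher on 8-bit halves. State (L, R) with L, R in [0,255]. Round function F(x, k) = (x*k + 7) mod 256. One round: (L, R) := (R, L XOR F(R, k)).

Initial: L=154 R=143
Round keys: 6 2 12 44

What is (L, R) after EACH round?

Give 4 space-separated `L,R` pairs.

Answer: 143,251 251,114 114,164 164,69

Derivation:
Round 1 (k=6): L=143 R=251
Round 2 (k=2): L=251 R=114
Round 3 (k=12): L=114 R=164
Round 4 (k=44): L=164 R=69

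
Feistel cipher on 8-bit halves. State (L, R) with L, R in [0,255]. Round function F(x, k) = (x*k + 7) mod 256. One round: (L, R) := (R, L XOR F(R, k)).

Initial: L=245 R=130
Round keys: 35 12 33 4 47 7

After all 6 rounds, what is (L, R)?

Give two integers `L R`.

Round 1 (k=35): L=130 R=56
Round 2 (k=12): L=56 R=37
Round 3 (k=33): L=37 R=244
Round 4 (k=4): L=244 R=242
Round 5 (k=47): L=242 R=129
Round 6 (k=7): L=129 R=124

Answer: 129 124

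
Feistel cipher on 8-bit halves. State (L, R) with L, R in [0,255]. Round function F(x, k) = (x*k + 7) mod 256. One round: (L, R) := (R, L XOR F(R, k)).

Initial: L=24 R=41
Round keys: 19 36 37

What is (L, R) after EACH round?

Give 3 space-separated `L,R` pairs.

Answer: 41,10 10,70 70,47

Derivation:
Round 1 (k=19): L=41 R=10
Round 2 (k=36): L=10 R=70
Round 3 (k=37): L=70 R=47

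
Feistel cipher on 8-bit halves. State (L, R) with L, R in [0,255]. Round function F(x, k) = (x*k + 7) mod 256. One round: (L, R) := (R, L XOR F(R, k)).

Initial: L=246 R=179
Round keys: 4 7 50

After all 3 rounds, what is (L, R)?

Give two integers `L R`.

Answer: 185 12

Derivation:
Round 1 (k=4): L=179 R=37
Round 2 (k=7): L=37 R=185
Round 3 (k=50): L=185 R=12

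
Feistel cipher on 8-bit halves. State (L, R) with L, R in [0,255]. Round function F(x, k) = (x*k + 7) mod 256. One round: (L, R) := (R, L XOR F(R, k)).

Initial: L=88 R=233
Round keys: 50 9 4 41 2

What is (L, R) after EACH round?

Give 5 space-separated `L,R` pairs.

Answer: 233,209 209,137 137,250 250,152 152,205

Derivation:
Round 1 (k=50): L=233 R=209
Round 2 (k=9): L=209 R=137
Round 3 (k=4): L=137 R=250
Round 4 (k=41): L=250 R=152
Round 5 (k=2): L=152 R=205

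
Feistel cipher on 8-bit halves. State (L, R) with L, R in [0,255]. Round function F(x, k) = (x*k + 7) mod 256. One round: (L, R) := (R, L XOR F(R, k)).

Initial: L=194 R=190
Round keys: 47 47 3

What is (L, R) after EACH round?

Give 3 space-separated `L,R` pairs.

Answer: 190,43 43,82 82,214

Derivation:
Round 1 (k=47): L=190 R=43
Round 2 (k=47): L=43 R=82
Round 3 (k=3): L=82 R=214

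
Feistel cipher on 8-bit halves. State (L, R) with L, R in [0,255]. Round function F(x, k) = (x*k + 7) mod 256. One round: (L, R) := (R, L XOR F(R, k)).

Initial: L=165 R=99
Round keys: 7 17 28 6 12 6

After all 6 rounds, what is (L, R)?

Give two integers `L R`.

Round 1 (k=7): L=99 R=25
Round 2 (k=17): L=25 R=211
Round 3 (k=28): L=211 R=2
Round 4 (k=6): L=2 R=192
Round 5 (k=12): L=192 R=5
Round 6 (k=6): L=5 R=229

Answer: 5 229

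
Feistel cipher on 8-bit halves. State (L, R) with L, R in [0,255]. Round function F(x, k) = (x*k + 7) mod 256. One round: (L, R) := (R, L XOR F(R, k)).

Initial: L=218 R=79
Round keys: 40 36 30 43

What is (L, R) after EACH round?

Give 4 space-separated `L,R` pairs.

Round 1 (k=40): L=79 R=133
Round 2 (k=36): L=133 R=244
Round 3 (k=30): L=244 R=26
Round 4 (k=43): L=26 R=145

Answer: 79,133 133,244 244,26 26,145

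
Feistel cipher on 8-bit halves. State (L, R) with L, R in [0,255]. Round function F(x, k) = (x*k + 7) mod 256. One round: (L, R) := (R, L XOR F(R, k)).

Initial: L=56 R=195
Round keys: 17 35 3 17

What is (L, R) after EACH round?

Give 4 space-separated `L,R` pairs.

Answer: 195,194 194,78 78,51 51,36

Derivation:
Round 1 (k=17): L=195 R=194
Round 2 (k=35): L=194 R=78
Round 3 (k=3): L=78 R=51
Round 4 (k=17): L=51 R=36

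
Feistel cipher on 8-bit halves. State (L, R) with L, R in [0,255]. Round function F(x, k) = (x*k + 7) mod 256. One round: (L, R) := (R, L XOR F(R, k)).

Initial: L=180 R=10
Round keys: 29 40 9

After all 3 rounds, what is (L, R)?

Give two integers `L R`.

Round 1 (k=29): L=10 R=157
Round 2 (k=40): L=157 R=133
Round 3 (k=9): L=133 R=41

Answer: 133 41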